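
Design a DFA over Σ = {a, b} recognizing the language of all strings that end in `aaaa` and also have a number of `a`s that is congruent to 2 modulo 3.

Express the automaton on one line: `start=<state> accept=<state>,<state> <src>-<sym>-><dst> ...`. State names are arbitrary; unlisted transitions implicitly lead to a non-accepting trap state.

start=q0 accept=q6 q0-a->q1 q0-b->q0 q1-a->q2 q1-b->q1 q2-a->q3 q2-b->q4 q3-a->q5 q3-b->q0 q4-a->q0 q4-b->q4 q5-a->q6 q5-b->q1 q6-a->q3 q6-b->q4

Run two small machines in parallel and take their product. The first has 5 states tracking how much of the suffix `aaaa` has currently been matched; the second has 3 states tracking the count of `a`s modulo 3. A product state is a pair (one from each), accepting exactly when both do. Minimizing collapses redundant product states.
A 7-state machine:
        a   b  
>  q0   q1  q0 
   q1   q2  q1 
   q2   q3  q4 
   q3   q5  q0 
   q4   q0  q4 
   q5   q6  q1 
 * q6   q3  q4 
(> = start, * = accepting)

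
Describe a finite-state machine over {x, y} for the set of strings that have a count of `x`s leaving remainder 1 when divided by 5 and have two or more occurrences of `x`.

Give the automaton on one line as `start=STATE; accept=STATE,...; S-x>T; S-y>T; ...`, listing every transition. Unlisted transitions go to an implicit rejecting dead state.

start=s0; accept=s6; s0-x>s1; s0-y>s0; s1-x>s2; s1-y>s1; s2-x>s3; s2-y>s2; s3-x>s4; s3-y>s3; s4-x>s5; s4-y>s4; s5-x>s6; s5-y>s5; s6-x>s2; s6-y>s6

Handle the two conditions separately and then intersect. The first has 5 states tracking the count of `x`s modulo 5; the second has 4 states tracking the count of `x`s, saturating at 3. A product state is a pair (one from each), accepting exactly when both do. Minimizing collapses redundant product states.
        x   y  
>  s0   s1  s0 
   s1   s2  s1 
   s2   s3  s2 
   s3   s4  s3 
   s4   s5  s4 
   s5   s6  s5 
 * s6   s2  s6 
(> = start, * = accepting)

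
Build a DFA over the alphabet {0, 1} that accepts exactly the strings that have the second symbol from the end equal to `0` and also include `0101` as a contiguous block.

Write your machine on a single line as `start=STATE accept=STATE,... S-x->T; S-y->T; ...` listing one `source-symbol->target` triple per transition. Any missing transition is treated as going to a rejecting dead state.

Build one automaton per condition and run them in lockstep. One (7 states) tracks the last 2 symbols read; the other (5 states) tracks whether and how much of `0101` has been seen. Each combined state is a pair, one component from each; accept when both components accept.
       0  1 
>  A   B  C 
   B   D  E 
   C   F  G 
   D   D  E 
   E   H  G 
   F   D  E 
   G   F  G 
   H   D  I 
 * I   J  K 
   J   L  I 
   K   J  K 
 * L   L  I 
(> = start, * = accepting)

start=A; accept=I,L; A-0->B; A-1->C; B-0->D; B-1->E; C-0->F; C-1->G; D-0->D; D-1->E; E-0->H; E-1->G; F-0->D; F-1->E; G-0->F; G-1->G; H-0->D; H-1->I; I-0->J; I-1->K; J-0->L; J-1->I; K-0->J; K-1->K; L-0->L; L-1->I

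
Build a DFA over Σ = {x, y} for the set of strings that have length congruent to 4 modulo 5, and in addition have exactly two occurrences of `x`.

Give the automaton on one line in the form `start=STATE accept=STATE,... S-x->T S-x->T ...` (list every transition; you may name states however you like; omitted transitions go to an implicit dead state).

start=s0 accept=s11 s0-x->s1 s0-y->s2 s1-x->s3 s1-y->s4 s2-x->s4 s2-y->s5 s3-x->s6 s3-y->s7 s4-x->s7 s4-y->s8 s5-x->s8 s5-y->s9 s6-x->s10 s6-y->s10 s7-x->s10 s7-y->s11 s8-x->s11 s8-y->s12 s9-x->s12 s9-y->s13 s10-x->s14 s10-y->s14 s11-x->s14 s11-y->s15 s12-x->s15 s12-y->s16 s13-x->s16 s13-y->s0 s14-x->s17 s14-y->s17 s15-x->s17 s15-y->s18 s16-x->s18 s16-y->s1 s17-x->s19 s17-y->s19 s18-x->s19 s18-y->s3 s19-x->s6 s19-y->s6

Handle the two conditions separately and then intersect. The first has 5 states tracking the input length modulo 5; the second has 4 states tracking the count of `x`s, saturating at 3. A product state is a pair (one from each), accepting exactly when both do.
A 20-state machine:
          x    y  
>  s0     s1   s2 
   s1     s3   s4 
   s2     s4   s5 
   s3     s6   s7 
   s4     s7   s8 
   s5     s8   s9 
   s6    s10  s10 
   s7    s10  s11 
   s8    s11  s12 
   s9    s12  s13 
   s10   s14  s14 
 * s11   s14  s15 
   s12   s15  s16 
   s13   s16   s0 
   s14   s17  s17 
   s15   s17  s18 
   s16   s18   s1 
   s17   s19  s19 
   s18   s19   s3 
   s19    s6   s6 
(> = start, * = accepting)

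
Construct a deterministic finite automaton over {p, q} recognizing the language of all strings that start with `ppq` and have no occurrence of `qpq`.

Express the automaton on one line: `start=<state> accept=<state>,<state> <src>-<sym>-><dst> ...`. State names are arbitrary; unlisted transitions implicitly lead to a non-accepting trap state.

Run two small machines in parallel and take their product. The first has 5 states tracking whether the input so far still matches the prefix `ppq`; the second has 4 states tracking partial matches of the forbidden pattern `qpq`. A product state is a pair (one from each), accepting exactly when both do.
11 states suffice.
       p  q 
>  A   B  C 
   B   D  C 
   C   E  C 
   D   F  G 
   E   F  H 
   F   F  C 
 * G   I  G 
   H   H  H 
 * I   J  K 
 * J   J  G 
   K   K  K 
(> = start, * = accepting)

start=A accept=G,I,J A-p->B A-q->C B-p->D B-q->C C-p->E C-q->C D-p->F D-q->G E-p->F E-q->H F-p->F F-q->C G-p->I G-q->G H-p->H H-q->H I-p->J I-q->K J-p->J J-q->G K-p->K K-q->K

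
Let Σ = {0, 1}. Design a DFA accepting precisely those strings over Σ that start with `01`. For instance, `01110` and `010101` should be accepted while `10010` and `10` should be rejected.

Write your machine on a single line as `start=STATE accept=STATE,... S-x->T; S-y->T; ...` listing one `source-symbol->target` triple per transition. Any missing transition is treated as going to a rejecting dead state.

start=q0; accept=q2; q0-0->q1; q0-1->q3; q1-0->q3; q1-1->q2; q2-0->q2; q2-1->q2; q3-0->q3; q3-1->q3

Check the first 2 symbols one by one: q0 through q1 record how many have matched `01` so far; any wrong symbol goes to the dead state q3. After all 2 match we enter the accepting sink q2.
A 4-state machine:
        0   1  
>  q0   q1  q3 
   q1   q3  q2 
 * q2   q2  q2 
   q3   q3  q3 
(> = start, * = accepting)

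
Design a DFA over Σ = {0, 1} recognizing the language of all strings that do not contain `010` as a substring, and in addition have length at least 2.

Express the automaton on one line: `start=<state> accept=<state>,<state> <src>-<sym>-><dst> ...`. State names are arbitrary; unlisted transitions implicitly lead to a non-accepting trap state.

start=A accept=D,E,F,G,H,J A-0->B A-1->C B-0->D B-1->E C-0->D C-1->F D-0->G D-1->H E-0->I E-1->J F-0->G F-1->J G-0->G G-1->H H-0->I H-1->J I-0->I I-1->I J-0->G J-1->J

Handle the two conditions separately and then intersect. One (4 states) tracks partial matches of the forbidden pattern `010`; the other (4 states) tracks the input length, saturating at 3. Each combined state is a pair, one component from each; accept when both components accept.
       0  1 
>  A   B  C 
   B   D  E 
   C   D  F 
 * D   G  H 
 * E   I  J 
 * F   G  J 
 * G   G  H 
 * H   I  J 
   I   I  I 
 * J   G  J 
(> = start, * = accepting)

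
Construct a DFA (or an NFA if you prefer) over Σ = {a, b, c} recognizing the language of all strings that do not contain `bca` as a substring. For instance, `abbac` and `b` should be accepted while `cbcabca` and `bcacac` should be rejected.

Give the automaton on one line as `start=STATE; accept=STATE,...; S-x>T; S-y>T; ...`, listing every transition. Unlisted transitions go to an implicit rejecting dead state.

This is the complement of 'contains `bca`'. Use the same substring-matching states — q0 through q3 holding how much of `bca` has just been matched — but flip the accepting set: everything except the trap q3 accepts.
A 4-state machine:
        a   b   c  
>* q0   q0  q1  q0 
 * q1   q0  q1  q2 
 * q2   q3  q1  q0 
   q3   q3  q3  q3 
(> = start, * = accepting)

start=q0; accept=q0,q1,q2; q0-a>q0; q0-b>q1; q0-c>q0; q1-a>q0; q1-b>q1; q1-c>q2; q2-a>q3; q2-b>q1; q2-c>q0; q3-a>q3; q3-b>q3; q3-c>q3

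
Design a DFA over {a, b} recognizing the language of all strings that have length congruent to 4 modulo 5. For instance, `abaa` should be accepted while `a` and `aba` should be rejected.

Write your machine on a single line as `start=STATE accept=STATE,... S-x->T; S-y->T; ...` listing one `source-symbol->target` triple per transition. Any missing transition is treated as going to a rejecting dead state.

start=S0; accept=S4; S0-a->S1; S0-b->S1; S1-a->S2; S1-b->S2; S2-a->S3; S2-b->S3; S3-a->S4; S3-b->S4; S4-a->S0; S4-b->S0

Only the length mod 5 matters, so use a 5-cycle: from any state, every input symbol moves to the next state, wrapping S4 back to S0. Mark S4 accepting.
        a   b  
>  S0   S1  S1 
   S1   S2  S2 
   S2   S3  S3 
   S3   S4  S4 
 * S4   S0  S0 
(> = start, * = accepting)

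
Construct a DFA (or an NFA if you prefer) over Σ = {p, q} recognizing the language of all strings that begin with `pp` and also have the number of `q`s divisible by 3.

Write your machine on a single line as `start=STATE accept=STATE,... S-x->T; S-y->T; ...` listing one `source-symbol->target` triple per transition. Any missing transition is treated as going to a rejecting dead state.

start=s0; accept=s3; s0-p->s1; s0-q->s2; s1-p->s3; s1-q->s2; s2-p->s2; s2-q->s4; s3-p->s3; s3-q->s5; s4-p->s4; s4-q->s6; s5-p->s5; s5-q->s7; s6-p->s6; s6-q->s2; s7-p->s7; s7-q->s3

Build one automaton per condition and run them in lockstep. The first has 4 states tracking whether the input so far still matches the prefix `pp`; the second has 3 states tracking the count of `q`s modulo 3. A product state is a pair (one from each), accepting exactly when both do.
An 8-state machine:
        p   q  
>  s0   s1  s2 
   s1   s3  s2 
   s2   s2  s4 
 * s3   s3  s5 
   s4   s4  s6 
   s5   s5  s7 
   s6   s6  s2 
   s7   s7  s3 
(> = start, * = accepting)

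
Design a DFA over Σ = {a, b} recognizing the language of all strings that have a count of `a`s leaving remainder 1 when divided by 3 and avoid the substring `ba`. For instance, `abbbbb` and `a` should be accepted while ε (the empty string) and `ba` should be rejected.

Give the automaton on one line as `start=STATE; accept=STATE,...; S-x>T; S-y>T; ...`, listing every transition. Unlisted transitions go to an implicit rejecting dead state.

Run two small machines in parallel and take their product. One (3 states) tracks the count of `a`s modulo 3; the other (3 states) tracks partial matches of the forbidden pattern `ba`. Each combined state is a pair, one component from each; accept when both components accept.
With 9 states:
        a   b  
>  S0   S1  S2 
 * S1   S3  S4 
   S2   S5  S2 
   S3   S0  S6 
 * S4   S7  S4 
   S5   S7  S5 
   S6   S8  S6 
   S7   S8  S7 
   S8   S5  S8 
(> = start, * = accepting)

start=S0; accept=S1,S4; S0-a>S1; S0-b>S2; S1-a>S3; S1-b>S4; S2-a>S5; S2-b>S2; S3-a>S0; S3-b>S6; S4-a>S7; S4-b>S4; S5-a>S7; S5-b>S5; S6-a>S8; S6-b>S6; S7-a>S8; S7-b>S7; S8-a>S5; S8-b>S8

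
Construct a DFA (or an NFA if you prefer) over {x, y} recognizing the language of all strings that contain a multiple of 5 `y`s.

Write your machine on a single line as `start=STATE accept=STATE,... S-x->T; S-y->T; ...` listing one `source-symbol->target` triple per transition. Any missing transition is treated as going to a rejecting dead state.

Keep the running count of `y`s modulo 5: each `y` advances along the cycle q0 → q1 → q2 → q3 → q4 → q0 while other symbols loop. Accept at q0.
With 5 states:
        x   y  
>* q0   q0  q1 
   q1   q1  q2 
   q2   q2  q3 
   q3   q3  q4 
   q4   q4  q0 
(> = start, * = accepting)

start=q0; accept=q0; q0-x->q0; q0-y->q1; q1-x->q1; q1-y->q2; q2-x->q2; q2-y->q3; q3-x->q3; q3-y->q4; q4-x->q4; q4-y->q0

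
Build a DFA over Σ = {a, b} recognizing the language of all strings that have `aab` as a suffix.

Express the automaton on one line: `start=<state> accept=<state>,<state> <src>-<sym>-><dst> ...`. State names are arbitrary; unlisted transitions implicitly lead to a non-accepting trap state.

Remember how much of `aab` the current input suffix matches. State q0 means no match yet; q1 means the last symbol is `a`; q2 means the last 2 symbols are `aa`; q3 means the last 3 symbols are `aab`. Only q3 accepts. On a mismatch, fall back to the longest proper suffix that is still a prefix of `aab`.
With 4 states:
        a   b  
>  q0   q1  q0 
   q1   q2  q0 
   q2   q2  q3 
 * q3   q1  q0 
(> = start, * = accepting)

start=q0 accept=q3 q0-a->q1 q0-b->q0 q1-a->q2 q1-b->q0 q2-a->q2 q2-b->q3 q3-a->q1 q3-b->q0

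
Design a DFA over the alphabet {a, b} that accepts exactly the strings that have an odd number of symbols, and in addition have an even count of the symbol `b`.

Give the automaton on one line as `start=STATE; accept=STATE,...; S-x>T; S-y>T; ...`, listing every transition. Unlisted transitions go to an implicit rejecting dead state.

Handle the two conditions separately and then intersect. The first has 2 states tracking the input length modulo 2; the second has 2 states tracking the count of `b`s modulo 2. A product state is a pair (one from each), accepting exactly when both do.
        a   b  
>  q0   q1  q2 
 * q1   q0  q3 
   q2   q3  q0 
   q3   q2  q1 
(> = start, * = accepting)

start=q0; accept=q1; q0-a>q1; q0-b>q2; q1-a>q0; q1-b>q3; q2-a>q3; q2-b>q0; q3-a>q2; q3-b>q1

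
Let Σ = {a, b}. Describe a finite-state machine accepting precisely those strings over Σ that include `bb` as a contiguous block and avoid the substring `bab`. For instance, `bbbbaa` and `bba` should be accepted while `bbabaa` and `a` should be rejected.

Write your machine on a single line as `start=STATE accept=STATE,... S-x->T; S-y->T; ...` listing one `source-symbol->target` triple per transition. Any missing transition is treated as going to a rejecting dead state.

Handle the two conditions separately and then intersect. The first has 3 states tracking whether and how much of `bb` has been seen; the second has 4 states tracking partial matches of the forbidden pattern `bab`. A product state is a pair (one from each), accepting exactly when both do.
9 states suffice.
        a   b  
>  q0   q0  q1 
   q1   q2  q3 
   q2   q0  q4 
 * q3   q5  q3 
   q4   q6  q7 
 * q5   q8  q7 
   q6   q6  q4 
   q7   q7  q7 
 * q8   q8  q3 
(> = start, * = accepting)

start=q0; accept=q3,q5,q8; q0-a->q0; q0-b->q1; q1-a->q2; q1-b->q3; q2-a->q0; q2-b->q4; q3-a->q5; q3-b->q3; q4-a->q6; q4-b->q7; q5-a->q8; q5-b->q7; q6-a->q6; q6-b->q4; q7-a->q7; q7-b->q7; q8-a->q8; q8-b->q3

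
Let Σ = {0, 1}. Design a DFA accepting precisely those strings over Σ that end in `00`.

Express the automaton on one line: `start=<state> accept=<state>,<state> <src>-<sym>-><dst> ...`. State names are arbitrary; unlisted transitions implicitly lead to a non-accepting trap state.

Remember how much of `00` the current input suffix matches. State A means no match yet; B means the last symbol is `0`; C means the last 2 symbols are `00`. Only C accepts. On a mismatch, fall back to the longest proper suffix that is still a prefix of `00`.
3 states suffice.
       0  1 
>  A   B  A 
   B   C  A 
 * C   C  A 
(> = start, * = accepting)

start=A accept=C A-0->B A-1->A B-0->C B-1->A C-0->C C-1->A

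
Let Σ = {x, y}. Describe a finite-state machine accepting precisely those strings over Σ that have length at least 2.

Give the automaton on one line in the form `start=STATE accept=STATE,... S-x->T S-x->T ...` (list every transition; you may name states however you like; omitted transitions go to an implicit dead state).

start=q0 accept=q2,q3 q0-x->q1 q0-y->q1 q1-x->q2 q1-y->q2 q2-x->q3 q2-y->q3 q3-x->q3 q3-y->q3

We only need to distinguish lengths 0, 1, …, 2, and '>2'. Chain q0 → q1 → q2 → q3 on every symbol, with q3 looping. Accepting states: {q2, q3}.
        x   y  
>  q0   q1  q1 
   q1   q2  q2 
 * q2   q3  q3 
 * q3   q3  q3 
(> = start, * = accepting)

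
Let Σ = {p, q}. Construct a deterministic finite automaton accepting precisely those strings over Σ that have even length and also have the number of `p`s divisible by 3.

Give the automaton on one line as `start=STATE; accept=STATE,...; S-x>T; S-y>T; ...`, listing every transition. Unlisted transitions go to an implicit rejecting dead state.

start=A; accept=A; A-p>B; A-q>C; B-p>D; B-q>E; C-p>E; C-q>A; D-p>C; D-q>F; E-p>F; E-q>B; F-p>A; F-q>D

Run two small machines in parallel and take their product. The first has 2 states tracking the input length modulo 2; the second has 3 states tracking the count of `p`s modulo 3. A product state is a pair (one from each), accepting exactly when both do.
With 6 states:
       p  q 
>* A   B  C 
   B   D  E 
   C   E  A 
   D   C  F 
   E   F  B 
   F   A  D 
(> = start, * = accepting)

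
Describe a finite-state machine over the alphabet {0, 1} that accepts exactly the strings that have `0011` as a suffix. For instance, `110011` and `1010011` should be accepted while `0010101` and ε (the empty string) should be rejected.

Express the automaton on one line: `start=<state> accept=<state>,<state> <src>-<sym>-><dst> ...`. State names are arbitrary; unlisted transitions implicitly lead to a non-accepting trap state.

Let each state record the length of the longest suffix of the input read so far that is also a prefix of `0011`. q1 means the last symbol is `0`; q2 means the last 2 symbols are `00`; q3 means the last 3 symbols are `001`; q4 means the last 4 symbols are `0011`. Accept only at q4, where the string currently ends in `0011`.
A 5-state machine:
        0   1  
>  q0   q1  q0 
   q1   q2  q0 
   q2   q2  q3 
   q3   q1  q4 
 * q4   q1  q0 
(> = start, * = accepting)

start=q0 accept=q4 q0-0->q1 q0-1->q0 q1-0->q2 q1-1->q0 q2-0->q2 q2-1->q3 q3-0->q1 q3-1->q4 q4-0->q1 q4-1->q0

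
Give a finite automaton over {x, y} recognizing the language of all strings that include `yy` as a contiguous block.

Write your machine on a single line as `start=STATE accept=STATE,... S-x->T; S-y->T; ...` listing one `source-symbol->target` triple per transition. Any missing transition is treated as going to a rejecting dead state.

start=S0; accept=S2; S0-x->S0; S0-y->S1; S1-x->S0; S1-y->S2; S2-x->S2; S2-y->S2

Track how much of `yy` has been matched so far: state S0 is no progress, S2 is the absorbing accept state reached once `yy` has occurred. Intermediate states record partial matches; on a mismatch, fall back to the longest reusable overlap.
A 3-state machine:
        x   y  
>  S0   S0  S1 
   S1   S0  S2 
 * S2   S2  S2 
(> = start, * = accepting)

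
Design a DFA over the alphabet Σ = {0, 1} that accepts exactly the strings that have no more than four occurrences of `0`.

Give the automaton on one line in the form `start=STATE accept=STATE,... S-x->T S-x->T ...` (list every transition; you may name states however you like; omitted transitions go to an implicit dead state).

Only the number of `0`s matters, and only up to 5. Make a chain q0 → q1 → q2 → q3 → q4 → q5 advanced by each `0` (with q5 absorbing); every other symbol self-loops. The accepting set is {q0, q1, q2, q3, q4}.
With 6 states:
        0   1  
>* q0   q1  q0 
 * q1   q2  q1 
 * q2   q3  q2 
 * q3   q4  q3 
 * q4   q5  q4 
   q5   q5  q5 
(> = start, * = accepting)

start=q0 accept=q0,q1,q2,q3,q4 q0-0->q1 q0-1->q0 q1-0->q2 q1-1->q1 q2-0->q3 q2-1->q2 q3-0->q4 q3-1->q3 q4-0->q5 q4-1->q4 q5-0->q5 q5-1->q5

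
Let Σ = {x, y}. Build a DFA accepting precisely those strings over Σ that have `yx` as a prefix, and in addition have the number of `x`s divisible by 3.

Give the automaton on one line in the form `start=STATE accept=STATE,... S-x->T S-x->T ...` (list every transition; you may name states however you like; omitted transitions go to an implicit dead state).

Build one automaton per condition and run them in lockstep. One (4 states) tracks whether the input so far still matches the prefix `yx`; the other (3 states) tracks the count of `x`s modulo 3. Each combined state is a pair, one component from each; accept when both components accept.
An 8-state machine:
       x  y 
>  A   B  C 
   B   D  B 
   C   E  F 
   D   F  D 
   E   G  E 
   F   B  F 
   G   H  G 
 * H   E  H 
(> = start, * = accepting)

start=A accept=H A-x->B A-y->C B-x->D B-y->B C-x->E C-y->F D-x->F D-y->D E-x->G E-y->E F-x->B F-y->F G-x->H G-y->G H-x->E H-y->H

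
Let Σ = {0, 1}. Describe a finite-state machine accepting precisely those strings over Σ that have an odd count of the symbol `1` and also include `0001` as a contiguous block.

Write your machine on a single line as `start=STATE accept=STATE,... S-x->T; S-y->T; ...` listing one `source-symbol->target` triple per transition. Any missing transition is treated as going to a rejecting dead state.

Run two small machines in parallel and take their product. One (2 states) tracks the count of `1`s modulo 2; the other (5 states) tracks whether and how much of `0001` has been seen. Each combined state is a pair, one component from each; accept when both components accept. After merging equivalent states the machine shrinks.
A 9-state machine:
        0   1  
>  q0   q1  q2 
   q1   q3  q2 
   q2   q4  q0 
   q3   q5  q2 
   q4   q6  q0 
   q5   q5  q7 
   q6   q8  q0 
 * q7   q7  q5 
   q8   q8  q5 
(> = start, * = accepting)

start=q0; accept=q7; q0-0->q1; q0-1->q2; q1-0->q3; q1-1->q2; q2-0->q4; q2-1->q0; q3-0->q5; q3-1->q2; q4-0->q6; q4-1->q0; q5-0->q5; q5-1->q7; q6-0->q8; q6-1->q0; q7-0->q7; q7-1->q5; q8-0->q8; q8-1->q5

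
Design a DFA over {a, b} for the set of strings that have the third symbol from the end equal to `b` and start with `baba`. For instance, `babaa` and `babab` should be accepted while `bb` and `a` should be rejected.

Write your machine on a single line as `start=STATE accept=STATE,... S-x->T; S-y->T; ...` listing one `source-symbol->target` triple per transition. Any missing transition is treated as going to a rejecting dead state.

start=s0; accept=s6,s7,s11,s12; s0-a->s1; s0-b->s2; s1-a->s1; s1-b->s1; s2-a->s3; s2-b->s1; s3-a->s1; s3-b->s4; s4-a->s5; s4-b->s1; s5-a->s6; s5-b->s7; s6-a->s8; s6-b->s9; s7-a->s5; s7-b->s10; s8-a->s8; s8-b->s9; s9-a->s5; s9-b->s10; s10-a->s11; s10-b->s12; s11-a->s6; s11-b->s7; s12-a->s11; s12-b->s12

Build one automaton per condition and run them in lockstep. The first has 15 states tracking the last 3 symbols read; the second has 6 states tracking whether the input so far still matches the prefix `baba`. A product state is a pair (one from each), accepting exactly when both do. Minimizing collapses redundant product states.
          a    b  
>  s0     s1   s2 
   s1     s1   s1 
   s2     s3   s1 
   s3     s1   s4 
   s4     s5   s1 
   s5     s6   s7 
 * s6     s8   s9 
 * s7     s5  s10 
   s8     s8   s9 
   s9     s5  s10 
   s10   s11  s12 
 * s11    s6   s7 
 * s12   s11  s12 
(> = start, * = accepting)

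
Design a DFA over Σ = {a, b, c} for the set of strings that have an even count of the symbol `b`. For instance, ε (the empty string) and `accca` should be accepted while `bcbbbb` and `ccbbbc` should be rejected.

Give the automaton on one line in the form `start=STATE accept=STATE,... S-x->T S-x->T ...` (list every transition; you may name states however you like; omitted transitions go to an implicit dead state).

start=q0 accept=q0 q0-a->q0 q0-b->q1 q0-c->q0 q1-a->q1 q1-b->q0 q1-c->q1

Keep the running count of `b`s modulo 2: each `b` advances along the cycle q0 → q1 → q0 while other symbols loop. Accept at q0.
With 2 states:
        a   b   c  
>* q0   q0  q1  q0 
   q1   q1  q0  q1 
(> = start, * = accepting)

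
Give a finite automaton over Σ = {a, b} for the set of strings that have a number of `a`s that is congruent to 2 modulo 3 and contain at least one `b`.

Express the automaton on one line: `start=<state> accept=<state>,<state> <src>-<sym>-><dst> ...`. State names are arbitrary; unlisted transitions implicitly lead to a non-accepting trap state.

start=q0 accept=q5 q0-a->q1 q0-b->q2 q1-a->q3 q1-b->q4 q2-a->q4 q2-b->q2 q3-a->q0 q3-b->q5 q4-a->q5 q4-b->q4 q5-a->q2 q5-b->q5

Handle the two conditions separately and then intersect. The first has 3 states tracking the count of `a`s modulo 3; the second has 3 states tracking the count of `b`s, saturating at 2. A product state is a pair (one from each), accepting exactly when both do. After merging equivalent states the machine shrinks.
        a   b  
>  q0   q1  q2 
   q1   q3  q4 
   q2   q4  q2 
   q3   q0  q5 
   q4   q5  q4 
 * q5   q2  q5 
(> = start, * = accepting)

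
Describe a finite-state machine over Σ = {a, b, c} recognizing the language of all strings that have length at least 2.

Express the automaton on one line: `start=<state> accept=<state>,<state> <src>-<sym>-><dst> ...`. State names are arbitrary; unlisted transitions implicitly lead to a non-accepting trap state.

Count input length up to 3: every symbol moves from S0 toward S3, which means 'more than 2' and absorbs. Accept from {S2, S3}.
With 4 states:
        a   b   c  
>  S0   S1  S1  S1 
   S1   S2  S2  S2 
 * S2   S3  S3  S3 
 * S3   S3  S3  S3 
(> = start, * = accepting)

start=S0 accept=S2,S3 S0-a->S1 S0-b->S1 S0-c->S1 S1-a->S2 S1-b->S2 S1-c->S2 S2-a->S3 S2-b->S3 S2-c->S3 S3-a->S3 S3-b->S3 S3-c->S3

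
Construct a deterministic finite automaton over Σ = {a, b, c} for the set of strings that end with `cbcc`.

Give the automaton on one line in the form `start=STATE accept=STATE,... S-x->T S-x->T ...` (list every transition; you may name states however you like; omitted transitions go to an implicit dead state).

Remember how much of `cbcc` the current input suffix matches. State s0 means no match yet; s1 means the last symbol is `c`; s2 means the last 2 symbols are `cb`; s3 means the last 3 symbols are `cbc`; s4 means the last 4 symbols are `cbcc`. Only s4 accepts. On a mismatch, fall back to the longest proper suffix that is still a prefix of `cbcc`.
With 5 states:
        a   b   c  
>  s0   s0  s0  s1 
   s1   s0  s2  s1 
   s2   s0  s0  s3 
   s3   s0  s2  s4 
 * s4   s0  s2  s1 
(> = start, * = accepting)

start=s0 accept=s4 s0-a->s0 s0-b->s0 s0-c->s1 s1-a->s0 s1-b->s2 s1-c->s1 s2-a->s0 s2-b->s0 s2-c->s3 s3-a->s0 s3-b->s2 s3-c->s4 s4-a->s0 s4-b->s2 s4-c->s1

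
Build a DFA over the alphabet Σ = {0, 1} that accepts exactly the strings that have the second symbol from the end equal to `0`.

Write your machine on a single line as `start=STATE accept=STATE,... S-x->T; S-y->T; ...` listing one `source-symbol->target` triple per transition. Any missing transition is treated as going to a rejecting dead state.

start=s0; accept=s3,s4; s0-0->s1; s0-1->s2; s1-0->s3; s1-1->s4; s2-0->s5; s2-1->s6; s3-0->s3; s3-1->s4; s4-0->s5; s4-1->s6; s5-0->s3; s5-1->s4; s6-0->s5; s6-1->s6

Because acceptance depends on a position counted from the end, the machine has to buffer the most recent 2 symbols. Make each state the string of the last up-to-2 symbols read; on input `x` shift the window left and append `x`. Accept when the buffered window has length 2 and begins with `0`.
        0   1  
>  s0   s1  s2 
   s1   s3  s4 
   s2   s5  s6 
 * s3   s3  s4 
 * s4   s5  s6 
   s5   s3  s4 
   s6   s5  s6 
(> = start, * = accepting)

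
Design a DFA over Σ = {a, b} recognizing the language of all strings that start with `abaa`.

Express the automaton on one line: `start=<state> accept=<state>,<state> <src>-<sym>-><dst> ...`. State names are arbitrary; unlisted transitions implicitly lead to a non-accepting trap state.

Check the first 4 symbols one by one: s0 through s3 record how many have matched `abaa` so far; any wrong symbol goes to the dead state s5. After all 4 match we enter the accepting sink s4.
6 states suffice.
        a   b  
>  s0   s1  s5 
   s1   s5  s2 
   s2   s3  s5 
   s3   s4  s5 
 * s4   s4  s4 
   s5   s5  s5 
(> = start, * = accepting)

start=s0 accept=s4 s0-a->s1 s0-b->s5 s1-a->s5 s1-b->s2 s2-a->s3 s2-b->s5 s3-a->s4 s3-b->s5 s4-a->s4 s4-b->s4 s5-a->s5 s5-b->s5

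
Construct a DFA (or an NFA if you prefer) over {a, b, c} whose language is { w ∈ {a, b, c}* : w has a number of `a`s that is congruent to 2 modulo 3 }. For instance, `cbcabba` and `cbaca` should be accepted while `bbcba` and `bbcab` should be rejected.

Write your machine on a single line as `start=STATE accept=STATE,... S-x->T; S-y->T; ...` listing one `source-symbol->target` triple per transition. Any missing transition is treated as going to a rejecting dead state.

The only thing that matters is how many `a`s have appeared, reduced mod 3. Use one state per residue: q0 for 0, …, q2 for 2. Reading `a` moves to the next residue; anything else stays put. q2 is accepting.
With 3 states:
        a   b   c  
>  q0   q1  q0  q0 
   q1   q2  q1  q1 
 * q2   q0  q2  q2 
(> = start, * = accepting)

start=q0; accept=q2; q0-a->q1; q0-b->q0; q0-c->q0; q1-a->q2; q1-b->q1; q1-c->q1; q2-a->q0; q2-b->q2; q2-c->q2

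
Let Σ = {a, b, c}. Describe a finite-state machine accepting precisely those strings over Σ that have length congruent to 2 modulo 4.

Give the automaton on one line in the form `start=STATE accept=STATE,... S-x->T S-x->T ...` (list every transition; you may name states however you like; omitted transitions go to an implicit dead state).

Count input length modulo 4: every symbol advances one step around the cycle s0 → s1 → s2 → s3 → s0. Accept at s2.
A 4-state machine:
        a   b   c  
>  s0   s1  s1  s1 
   s1   s2  s2  s2 
 * s2   s3  s3  s3 
   s3   s0  s0  s0 
(> = start, * = accepting)

start=s0 accept=s2 s0-a->s1 s0-b->s1 s0-c->s1 s1-a->s2 s1-b->s2 s1-c->s2 s2-a->s3 s2-b->s3 s2-c->s3 s3-a->s0 s3-b->s0 s3-c->s0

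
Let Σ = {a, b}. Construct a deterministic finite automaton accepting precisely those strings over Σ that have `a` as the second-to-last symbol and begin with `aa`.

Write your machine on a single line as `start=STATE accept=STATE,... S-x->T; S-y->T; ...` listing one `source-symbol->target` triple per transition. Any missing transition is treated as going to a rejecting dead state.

start=q0; accept=q3,q4; q0-a->q1; q0-b->q2; q1-a->q3; q1-b->q2; q2-a->q2; q2-b->q2; q3-a->q3; q3-b->q4; q4-a->q5; q4-b->q6; q5-a->q3; q5-b->q4; q6-a->q5; q6-b->q6

Handle the two conditions separately and then intersect. One (7 states) tracks the last 2 symbols read; the other (4 states) tracks whether the input so far still matches the prefix `aa`. Each combined state is a pair, one component from each; accept when both components accept. Equivalent product states are then merged.
7 states suffice.
        a   b  
>  q0   q1  q2 
   q1   q3  q2 
   q2   q2  q2 
 * q3   q3  q4 
 * q4   q5  q6 
   q5   q3  q4 
   q6   q5  q6 
(> = start, * = accepting)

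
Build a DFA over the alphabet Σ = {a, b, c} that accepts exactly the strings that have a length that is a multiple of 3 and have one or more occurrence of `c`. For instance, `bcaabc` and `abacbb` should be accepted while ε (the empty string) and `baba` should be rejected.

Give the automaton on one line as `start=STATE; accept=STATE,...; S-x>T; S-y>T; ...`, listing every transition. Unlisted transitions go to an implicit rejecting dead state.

start=q0; accept=q5; q0-a>q1; q0-b>q1; q0-c>q2; q1-a>q3; q1-b>q3; q1-c>q4; q2-a>q4; q2-b>q4; q2-c>q4; q3-a>q0; q3-b>q0; q3-c>q5; q4-a>q5; q4-b>q5; q4-c>q5; q5-a>q2; q5-b>q2; q5-c>q2

Build one automaton per condition and run them in lockstep. The first has 3 states tracking the input length modulo 3; the second has 3 states tracking the count of `c`s, saturating at 2. A product state is a pair (one from each), accepting exactly when both do. Equivalent product states are then merged.
A 6-state machine:
        a   b   c  
>  q0   q1  q1  q2 
   q1   q3  q3  q4 
   q2   q4  q4  q4 
   q3   q0  q0  q5 
   q4   q5  q5  q5 
 * q5   q2  q2  q2 
(> = start, * = accepting)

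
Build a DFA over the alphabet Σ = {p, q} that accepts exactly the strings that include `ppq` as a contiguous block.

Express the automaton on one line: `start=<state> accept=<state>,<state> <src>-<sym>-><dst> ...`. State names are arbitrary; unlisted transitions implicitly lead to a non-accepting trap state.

start=S0 accept=S3 S0-p->S1 S0-q->S0 S1-p->S2 S1-q->S0 S2-p->S2 S2-q->S3 S3-p->S3 S3-q->S3

States S0..S2 record the length of the longest prefix of `ppq` that matches the current input suffix. Reaching S3 means `ppq` has been seen, and we stay there forever. Accept from S3.
With 4 states:
        p   q  
>  S0   S1  S0 
   S1   S2  S0 
   S2   S2  S3 
 * S3   S3  S3 
(> = start, * = accepting)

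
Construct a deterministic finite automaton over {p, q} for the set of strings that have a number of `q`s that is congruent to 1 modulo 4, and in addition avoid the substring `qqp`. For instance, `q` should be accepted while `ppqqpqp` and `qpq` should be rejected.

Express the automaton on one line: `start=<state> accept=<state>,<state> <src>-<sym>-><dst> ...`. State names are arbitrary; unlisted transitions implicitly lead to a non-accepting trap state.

start=S0 accept=S1,S2,S12 S0-p->S0 S0-q->S1 S1-p->S2 S1-q->S3 S2-p->S2 S2-q->S4 S3-p->S5 S3-q->S6 S4-p->S7 S4-q->S6 S5-p->S5 S5-q->S8 S6-p->S8 S6-q->S9 S7-p->S7 S7-q->S10 S8-p->S8 S8-q->S11 S9-p->S11 S9-q->S12 S10-p->S13 S10-q->S9 S11-p->S11 S11-q->S14 S12-p->S14 S12-q->S3 S13-p->S13 S13-q->S15 S14-p->S14 S14-q->S5 S15-p->S0 S15-q->S12

Build one automaton per condition and run them in lockstep. One (4 states) tracks the count of `q`s modulo 4; the other (4 states) tracks partial matches of the forbidden pattern `qqp`. Each combined state is a pair, one component from each; accept when both components accept.
A 16-state machine:
          p    q  
>  S0     S0   S1 
 * S1     S2   S3 
 * S2     S2   S4 
   S3     S5   S6 
   S4     S7   S6 
   S5     S5   S8 
   S6     S8   S9 
   S7     S7  S10 
   S8     S8  S11 
   S9    S11  S12 
   S10   S13   S9 
   S11   S11  S14 
 * S12   S14   S3 
   S13   S13  S15 
   S14   S14   S5 
   S15    S0  S12 
(> = start, * = accepting)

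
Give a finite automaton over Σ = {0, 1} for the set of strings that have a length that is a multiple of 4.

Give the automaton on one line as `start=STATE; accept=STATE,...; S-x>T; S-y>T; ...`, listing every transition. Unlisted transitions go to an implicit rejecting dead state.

Only the length mod 4 matters, so use a 4-cycle: from any state, every input symbol moves to the next state, wrapping s3 back to s0. Mark s0 accepting.
A 4-state machine:
        0   1  
>* s0   s1  s1 
   s1   s2  s2 
   s2   s3  s3 
   s3   s0  s0 
(> = start, * = accepting)

start=s0; accept=s0; s0-0>s1; s0-1>s1; s1-0>s2; s1-1>s2; s2-0>s3; s2-1>s3; s3-0>s0; s3-1>s0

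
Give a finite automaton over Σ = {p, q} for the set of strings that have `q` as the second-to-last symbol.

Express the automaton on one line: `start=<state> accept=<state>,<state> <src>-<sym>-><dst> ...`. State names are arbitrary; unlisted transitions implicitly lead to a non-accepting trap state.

A DFA must remember the last 2 symbols (since which symbol is second-to-last isn't known until the input ends). Use one state per possible window of the last ≤2 symbols; accept from those whose window starts with `q`.
A 7-state machine:
        p   q  
>  s0   s1  s2 
   s1   s3  s4 
   s2   s5  s6 
   s3   s3  s4 
   s4   s5  s6 
 * s5   s3  s4 
 * s6   s5  s6 
(> = start, * = accepting)

start=s0 accept=s5,s6 s0-p->s1 s0-q->s2 s1-p->s3 s1-q->s4 s2-p->s5 s2-q->s6 s3-p->s3 s3-q->s4 s4-p->s5 s4-q->s6 s5-p->s3 s5-q->s4 s6-p->s5 s6-q->s6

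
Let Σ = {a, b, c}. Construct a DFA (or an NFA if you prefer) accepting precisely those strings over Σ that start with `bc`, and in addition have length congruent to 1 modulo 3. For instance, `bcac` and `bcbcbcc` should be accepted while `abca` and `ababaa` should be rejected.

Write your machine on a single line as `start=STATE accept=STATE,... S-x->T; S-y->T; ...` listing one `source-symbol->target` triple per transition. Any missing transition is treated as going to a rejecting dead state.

Build one automaton per condition and run them in lockstep. The first has 4 states tracking whether the input so far still matches the prefix `bc`; the second has 3 states tracking the input length modulo 3. A product state is a pair (one from each), accepting exactly when both do.
With 8 states:
        a   b   c  
>  q0   q1  q2  q1 
   q1   q3  q3  q3 
   q2   q3  q3  q4 
   q3   q5  q5  q5 
   q4   q6  q6  q6 
   q5   q1  q1  q1 
   q6   q7  q7  q7 
 * q7   q4  q4  q4 
(> = start, * = accepting)

start=q0; accept=q7; q0-a->q1; q0-b->q2; q0-c->q1; q1-a->q3; q1-b->q3; q1-c->q3; q2-a->q3; q2-b->q3; q2-c->q4; q3-a->q5; q3-b->q5; q3-c->q5; q4-a->q6; q4-b->q6; q4-c->q6; q5-a->q1; q5-b->q1; q5-c->q1; q6-a->q7; q6-b->q7; q6-c->q7; q7-a->q4; q7-b->q4; q7-c->q4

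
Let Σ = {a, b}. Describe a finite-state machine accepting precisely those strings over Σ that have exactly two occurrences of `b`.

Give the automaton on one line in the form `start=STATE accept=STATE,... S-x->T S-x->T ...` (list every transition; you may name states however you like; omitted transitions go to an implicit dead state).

Only the number of `b`s matters, and only up to 3. Make a chain s0 → s1 → s2 → s3 advanced by each `b` (with s3 absorbing); every other symbol self-loops. The accepting set is {s2}.
4 states suffice.
        a   b  
>  s0   s0  s1 
   s1   s1  s2 
 * s2   s2  s3 
   s3   s3  s3 
(> = start, * = accepting)

start=s0 accept=s2 s0-a->s0 s0-b->s1 s1-a->s1 s1-b->s2 s2-a->s2 s2-b->s3 s3-a->s3 s3-b->s3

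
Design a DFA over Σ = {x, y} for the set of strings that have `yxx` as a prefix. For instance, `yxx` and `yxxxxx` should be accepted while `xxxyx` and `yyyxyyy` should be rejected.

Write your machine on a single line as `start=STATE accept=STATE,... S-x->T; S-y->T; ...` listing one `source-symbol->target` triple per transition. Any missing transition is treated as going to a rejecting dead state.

Check the first 3 symbols one by one: s0 through s2 record how many have matched `yxx` so far; any wrong symbol goes to the dead state s4. After all 3 match we enter the accepting sink s3.
        x   y  
>  s0   s4  s1 
   s1   s2  s4 
   s2   s3  s4 
 * s3   s3  s3 
   s4   s4  s4 
(> = start, * = accepting)

start=s0; accept=s3; s0-x->s4; s0-y->s1; s1-x->s2; s1-y->s4; s2-x->s3; s2-y->s4; s3-x->s3; s3-y->s3; s4-x->s4; s4-y->s4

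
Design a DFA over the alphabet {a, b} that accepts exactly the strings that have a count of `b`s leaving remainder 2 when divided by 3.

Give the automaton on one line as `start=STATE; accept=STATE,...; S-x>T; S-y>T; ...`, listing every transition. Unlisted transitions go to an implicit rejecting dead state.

start=q0; accept=q2; q0-a>q0; q0-b>q1; q1-a>q1; q1-b>q2; q2-a>q2; q2-b>q0

Keep the running count of `b`s modulo 3: each `b` advances along the cycle q0 → q1 → q2 → q0 while other symbols loop. Accept at q2.
A 3-state machine:
        a   b  
>  q0   q0  q1 
   q1   q1  q2 
 * q2   q2  q0 
(> = start, * = accepting)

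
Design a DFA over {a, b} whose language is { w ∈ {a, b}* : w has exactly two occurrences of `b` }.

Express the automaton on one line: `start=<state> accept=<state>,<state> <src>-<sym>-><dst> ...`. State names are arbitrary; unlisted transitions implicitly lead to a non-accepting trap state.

Count `b`s, saturating at 3: states S0 through S2 mean 0 through 2 `b`s seen; S3 means more than 2. Each `b` increments (capped at S3); other symbols loop. Accept from {S2}.
A 4-state machine:
        a   b  
>  S0   S0  S1 
   S1   S1  S2 
 * S2   S2  S3 
   S3   S3  S3 
(> = start, * = accepting)

start=S0 accept=S2 S0-a->S0 S0-b->S1 S1-a->S1 S1-b->S2 S2-a->S2 S2-b->S3 S3-a->S3 S3-b->S3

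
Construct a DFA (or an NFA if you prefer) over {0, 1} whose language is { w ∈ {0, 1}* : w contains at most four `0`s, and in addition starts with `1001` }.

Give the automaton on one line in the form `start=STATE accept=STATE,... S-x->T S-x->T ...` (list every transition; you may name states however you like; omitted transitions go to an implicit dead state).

start=S0 accept=S9,S11,S12 S0-0->S1 S0-1->S2 S1-0->S3 S1-1->S1 S2-0->S4 S2-1->S5 S3-0->S6 S3-1->S3 S4-0->S7 S4-1->S1 S5-0->S1 S5-1->S5 S6-0->S8 S6-1->S6 S7-0->S6 S7-1->S9 S8-0->S10 S8-1->S8 S9-0->S11 S9-1->S9 S10-0->S10 S10-1->S10 S11-0->S12 S11-1->S11 S12-0->S13 S12-1->S12 S13-0->S13 S13-1->S13

Run two small machines in parallel and take their product. The first has 6 states tracking the count of `0`s, saturating at 5; the second has 6 states tracking whether the input so far still matches the prefix `1001`. A product state is a pair (one from each), accepting exactly when both do.
          0    1  
>  S0     S1   S2 
   S1     S3   S1 
   S2     S4   S5 
   S3     S6   S3 
   S4     S7   S1 
   S5     S1   S5 
   S6     S8   S6 
   S7     S6   S9 
   S8    S10   S8 
 * S9    S11   S9 
   S10   S10  S10 
 * S11   S12  S11 
 * S12   S13  S12 
   S13   S13  S13 
(> = start, * = accepting)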